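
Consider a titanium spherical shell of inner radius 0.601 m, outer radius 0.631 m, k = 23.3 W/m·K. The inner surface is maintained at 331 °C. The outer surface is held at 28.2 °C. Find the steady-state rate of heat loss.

Q = 1120 kW

Q = 4πk·ΔT/(1/r₁ − 1/r₂) = 4π × 23.3 × 302.8 / (1/0.601 − 1/0.631) = 1.12×10^6 W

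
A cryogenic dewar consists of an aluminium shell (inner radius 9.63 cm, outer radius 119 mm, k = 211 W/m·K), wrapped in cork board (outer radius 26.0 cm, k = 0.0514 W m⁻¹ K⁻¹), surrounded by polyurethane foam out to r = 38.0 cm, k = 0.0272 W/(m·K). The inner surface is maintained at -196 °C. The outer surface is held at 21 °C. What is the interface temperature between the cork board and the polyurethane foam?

Treat each layer as a resistance in series:
  R_aluminium = (1/0.0963 − 1/0.119)/(4πk) = 1.981/(4π·211) = 7.471×10^-4 K/W
  R_cork board = (1/0.119 − 1/0.260)/(4πk) = 4.557/(4π·0.0514) = 7.055 K/W
  R_polyurethane foam = (1/0.260 − 1/0.380)/(4πk) = 1.215/(4π·0.0272) = 3.553 K/W
ΣR = 7.471×10^-4 + 7.055 + 3.553 = 10.61 K/W
Q = ΔT/ΣR = (-196 °C − 21 °C)/10.61 = -20.45 W
From the inner boundary to the cork board/polyurethane foam interface, ΣR_partial = 7.056 K/W.
T_interface = T_in − Q·ΣR_partial = -196 °C − (-20.45)(7.056) = -51.7 °C

T = -51.7 °C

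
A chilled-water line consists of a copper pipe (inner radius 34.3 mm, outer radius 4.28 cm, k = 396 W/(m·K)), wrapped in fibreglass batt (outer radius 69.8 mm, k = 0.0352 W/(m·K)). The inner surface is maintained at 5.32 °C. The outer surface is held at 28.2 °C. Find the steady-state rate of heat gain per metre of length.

Treat each layer as a resistance in series:
  R'_copper = ln(0.0428/0.0343)/(2πk) = 0.2214/(2π·396) = 8.898×10^-5 m·K/W
  R'_fibreglass batt = ln(0.0698/0.0428)/(2πk) = 0.4891/(2π·0.0352) = 2.211 m·K/W
ΣR = 8.898×10^-5 + 2.211 = 2.211 m·K/W
Q' = ΔT/ΣR = (5.32 °C − 28.2 °C)/2.211 = -10.3 W/m
(Negative Q' ⇒ heat flows inward; heat gain = 10.3 W/m.)

Q' = 10.3 W/m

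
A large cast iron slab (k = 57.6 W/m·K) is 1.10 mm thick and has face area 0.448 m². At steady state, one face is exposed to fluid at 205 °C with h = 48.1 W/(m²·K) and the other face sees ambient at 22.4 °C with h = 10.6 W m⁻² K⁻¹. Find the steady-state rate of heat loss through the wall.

Q = 710 W

Treat each layer as a resistance in series:
  R_conv,in = 1/(hA) = 1/(48.1·0.448) = 0.04641 K/W
  R_cast iron = L/(kA) = 0.00110/(57.6·0.448) = 4.263×10^-5 K/W
  R_conv,out = 1/(hA) = 1/(10.6·0.448) = 0.2106 K/W
ΣR = 0.04641 + 4.263×10^-5 + 0.2106 = 0.2571 K/W
Q = ΔT/ΣR = (205 °C − 22.4 °C)/0.2571 = 710 W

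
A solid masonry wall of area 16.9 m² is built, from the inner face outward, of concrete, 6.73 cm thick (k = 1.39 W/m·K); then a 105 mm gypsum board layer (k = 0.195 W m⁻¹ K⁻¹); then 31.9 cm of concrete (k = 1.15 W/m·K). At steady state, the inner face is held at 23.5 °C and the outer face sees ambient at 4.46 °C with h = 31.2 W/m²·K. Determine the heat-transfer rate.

Treat each layer as a resistance in series:
  R_concrete = L/(kA) = 0.0673/(1.39·16.9) = 0.002865 K/W
  R_gypsum board = L/(kA) = 0.105/(0.195·16.9) = 0.03186 K/W
  R_concrete = L/(kA) = 0.319/(1.15·16.9) = 0.01641 K/W
  R_conv,out = 1/(hA) = 1/(31.2·16.9) = 0.001897 K/W
ΣR = 0.002865 + 0.03186 + 0.01641 + 0.001897 = 0.05303 K/W
Q = ΔT/ΣR = (23.5 °C − 4.46 °C)/0.05303 = 359 W

Q = 359 W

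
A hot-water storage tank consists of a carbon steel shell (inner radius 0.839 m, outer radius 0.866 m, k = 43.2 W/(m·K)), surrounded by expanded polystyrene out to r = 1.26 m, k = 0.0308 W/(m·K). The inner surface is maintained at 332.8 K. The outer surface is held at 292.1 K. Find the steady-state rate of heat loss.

Treat each layer as a resistance in series:
  R_carbon steel = (1/0.839 − 1/0.866)/(4πk) = 0.03716/(4π·43.2) = 6.845×10^-5 K/W
  R_expanded polystyrene = (1/0.866 − 1/1.26)/(4πk) = 0.3611/(4π·0.0308) = 0.9329 K/W
ΣR = 6.845×10^-5 + 0.9329 = 0.9330 K/W
Q = ΔT/ΣR = (332.8 K − 292.1 K)/0.9330 = 43.6 W

Q = 43.6 W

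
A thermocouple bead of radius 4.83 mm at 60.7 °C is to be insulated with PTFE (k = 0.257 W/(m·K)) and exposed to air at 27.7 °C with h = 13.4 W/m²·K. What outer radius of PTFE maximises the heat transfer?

r_cr = 3.84 cm

For a sphere, r_cr = 2k_ins/h = 2·0.257/13.4 = 0.0384 m = 3.84 cm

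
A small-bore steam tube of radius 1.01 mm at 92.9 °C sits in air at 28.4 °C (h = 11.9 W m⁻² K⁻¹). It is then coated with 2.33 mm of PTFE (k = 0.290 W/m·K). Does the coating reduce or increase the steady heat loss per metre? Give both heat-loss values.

Critical radius for a cylinder: r_cr = k/h = 0.0244 m = 2.44 cm.
Outer radius after coating: r₂ = 0.00101 + 0.00233 = 0.00334 m.
Since r₁ < r_cr and r₂ ≤ r_cr, the coating moves toward the maximum at r_cr — heat loss rises.
Bare: R = 1/(2πr₁h) = 13.24 m·K/W; Q = 64.5/13.24 = 4.87 W/m.
Coated: R = R_cond + R_conv = 4.661 m·K/W; Q = 64.5/4.661 = 13.8 W/m.

increases: 4.87 → 13.8 W/m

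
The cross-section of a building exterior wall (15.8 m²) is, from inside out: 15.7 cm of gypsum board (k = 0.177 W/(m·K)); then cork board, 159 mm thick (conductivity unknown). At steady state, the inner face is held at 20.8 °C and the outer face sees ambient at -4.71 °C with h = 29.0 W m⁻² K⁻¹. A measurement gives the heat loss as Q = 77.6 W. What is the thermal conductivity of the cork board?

ΣR = ΔT/Q = |20.8 − -4.71|/77.6 = 0.3287 K/W
Known resistances:
  R_gypsum board = L/(kA) = 0.157/(0.177·15.8) = 0.05614 K/W
  R_conv,out = 1/(hA) = 1/(29.0·15.8) = 0.002182 K/W
R_cork board = ΣR − ΣR_known = 0.3287 − 0.05832 = 0.2704 K/W
L/(kA) = 0.2704 ⇒ k = 0.159/(0.2704·15.8) = 0.0372 W/m·K

k = 0.0372 W/m·K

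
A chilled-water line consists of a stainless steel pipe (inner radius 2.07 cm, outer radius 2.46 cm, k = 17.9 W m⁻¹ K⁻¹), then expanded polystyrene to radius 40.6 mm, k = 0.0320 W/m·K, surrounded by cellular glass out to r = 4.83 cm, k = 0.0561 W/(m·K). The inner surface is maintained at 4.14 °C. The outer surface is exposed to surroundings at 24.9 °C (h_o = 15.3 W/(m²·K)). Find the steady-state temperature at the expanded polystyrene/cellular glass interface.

T = 20.3 °C

Treat each layer as a resistance in series:
  R'_stainless steel = ln(0.0246/0.0207)/(2πk) = 0.1726/(2π·17.9) = 0.001535 m·K/W
  R'_expanded polystyrene = ln(0.0406/0.0246)/(2πk) = 0.5010/(2π·0.0320) = 2.492 m·K/W
  R'_cellular glass = ln(0.0483/0.0406)/(2πk) = 0.1737/(2π·0.0561) = 0.4927 m·K/W
  R'_conv,out = 1/(2πr h) = 1/(2π·0.0483·15.3) = 0.2154 m·K/W
ΣR = 0.001535 + 2.492 + 0.4927 + 0.2154 = 3.202 m·K/W
Q' = ΔT/ΣR = (4.14 °C − 24.9 °C)/3.202 = -6.483 W/m
From the inner boundary to the expanded polystyrene/cellular glass interface, ΣR_partial = 2.494 m·K/W.
T_interface = T_in − Q'·ΣR_partial = 4.14 °C − (-6.483)(2.494) = 20.3 °C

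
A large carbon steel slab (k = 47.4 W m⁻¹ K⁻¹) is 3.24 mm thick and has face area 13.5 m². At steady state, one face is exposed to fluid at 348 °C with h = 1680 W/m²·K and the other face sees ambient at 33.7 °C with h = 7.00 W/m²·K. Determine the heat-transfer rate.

Q = 29.6 kW

Resistance network (inner→outer):
  R_conv,in = 1/(hA) = 1/(1680·13.5) = 4.409×10^-5 K/W
  R_carbon steel = L/(kA) = 0.00324/(47.4·13.5) = 5.063×10^-6 K/W
  R_conv,out = 1/(hA) = 1/(7.00·13.5) = 0.01058 K/W
ΣR = 4.409×10^-5 + 5.063×10^-6 + 0.01058 = 0.01063 K/W
Q = ΔT/ΣR = (348 °C − 33.7 °C)/0.01063 = 29600 W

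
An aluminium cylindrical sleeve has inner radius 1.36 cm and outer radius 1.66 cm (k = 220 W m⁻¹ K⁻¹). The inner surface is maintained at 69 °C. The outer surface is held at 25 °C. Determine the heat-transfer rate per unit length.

Q' = 2πk·ΔT/ln(r₂/r₁) = 2π × 220 × 44 / ln(0.0166/0.0136) = 3.05×10^5 W/m

Q' = 305 kW/m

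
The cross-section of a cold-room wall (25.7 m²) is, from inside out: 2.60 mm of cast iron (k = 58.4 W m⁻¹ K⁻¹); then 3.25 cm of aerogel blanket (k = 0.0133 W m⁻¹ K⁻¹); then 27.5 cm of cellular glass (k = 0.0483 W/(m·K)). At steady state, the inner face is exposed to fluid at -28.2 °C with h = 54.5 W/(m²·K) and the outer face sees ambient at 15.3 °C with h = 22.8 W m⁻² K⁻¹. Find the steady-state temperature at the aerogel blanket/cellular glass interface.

Series thermal resistances, inner to outer:
  R_conv,in = 1/(hA) = 1/(54.5·25.7) = 7.140×10^-4 K/W
  R_cast iron = L/(kA) = 0.00260/(58.4·25.7) = 1.732×10^-6 K/W
  R_aerogel blanket = L/(kA) = 0.0325/(0.0133·25.7) = 0.09508 K/W
  R_cellular glass = L/(kA) = 0.275/(0.0483·25.7) = 0.2215 K/W
  R_conv,out = 1/(hA) = 1/(22.8·25.7) = 0.001707 K/W
ΣR = 7.140×10^-4 + 1.732×10^-6 + 0.09508 + 0.2215 + 0.001707 = 0.3190 K/W
Q = ΔT/ΣR = (-28.2 °C − 15.3 °C)/0.3190 = -136.4 W
From the inner boundary to the aerogel blanket/cellular glass interface, ΣR_partial = 0.09580 K/W.
T_interface = T_in − Q·ΣR_partial = -28.2 °C − (-136.4)(0.09580) = -15.1 °C

T = -15.1 °C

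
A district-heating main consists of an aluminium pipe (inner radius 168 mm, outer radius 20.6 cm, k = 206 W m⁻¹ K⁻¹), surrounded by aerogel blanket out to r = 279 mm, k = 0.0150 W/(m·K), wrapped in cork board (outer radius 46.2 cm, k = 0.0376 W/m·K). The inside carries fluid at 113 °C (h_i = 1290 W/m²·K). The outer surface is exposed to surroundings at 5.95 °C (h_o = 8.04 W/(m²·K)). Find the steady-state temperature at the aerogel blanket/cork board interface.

Treat each layer as a resistance in series:
  R'_conv,in = 1/(2πr h) = 1/(2π·0.168·1290) = 7.344×10^-4 m·K/W
  R'_aluminium = ln(0.206/0.168)/(2πk) = 0.2039/(2π·206) = 1.575×10^-4 m·K/W
  R'_aerogel blanket = ln(0.279/0.206)/(2πk) = 0.3033/(2π·0.0150) = 3.218 m·K/W
  R'_cork board = ln(0.462/0.279)/(2πk) = 0.5044/(2π·0.0376) = 2.135 m·K/W
  R'_conv,out = 1/(2πr h) = 1/(2π·0.462·8.04) = 0.04285 m·K/W
ΣR = 7.344×10^-4 + 1.575×10^-4 + 3.218 + 2.135 + 0.04285 = 5.397 m·K/W
Q' = ΔT/ΣR = (113 °C − 5.95 °C)/5.397 = 19.84 W/m
From the inner boundary to the aerogel blanket/cork board interface, ΣR_partial = 3.219 m·K/W.
T_interface = T_in − Q'·ΣR_partial = 113 °C − (19.84)(3.219) = 49.1 °C

T = 49.1 °C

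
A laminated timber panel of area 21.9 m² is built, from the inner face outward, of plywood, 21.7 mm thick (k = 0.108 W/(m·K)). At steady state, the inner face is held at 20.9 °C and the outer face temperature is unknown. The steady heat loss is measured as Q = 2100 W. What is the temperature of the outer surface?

Series resistances:
  R_plywood = L/(kA) = 0.0217/(0.108·21.9) = 0.009175 K/W
ΣR = 0.009175 K/W
ΔT = Q·ΣR = 2100 × 0.009175 = 19.27 K
Heat flows outward, so T_out = T_in − ΔT = 20.9 − 19.27 = 1.63 °C

T_out = 1.63 °C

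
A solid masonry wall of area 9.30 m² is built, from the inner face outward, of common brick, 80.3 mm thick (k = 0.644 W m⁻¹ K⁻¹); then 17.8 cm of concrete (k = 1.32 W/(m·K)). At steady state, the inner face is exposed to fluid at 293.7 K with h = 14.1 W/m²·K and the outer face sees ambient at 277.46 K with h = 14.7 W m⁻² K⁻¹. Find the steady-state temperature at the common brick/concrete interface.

T = 285.7 K

Resistance network (inner→outer):
  R_conv,in = 1/(hA) = 1/(14.1·9.30) = 0.007626 K/W
  R_common brick = L/(kA) = 0.0803/(0.644·9.30) = 0.01341 K/W
  R_concrete = L/(kA) = 0.178/(1.32·9.30) = 0.01450 K/W
  R_conv,out = 1/(hA) = 1/(14.7·9.30) = 0.007315 K/W
ΣR = 0.007626 + 0.01341 + 0.01450 + 0.007315 = 0.04285 K/W
Q = ΔT/ΣR = (293.7 K − 277.46 K)/0.04285 = 379.0 W
From the inner boundary to the common brick/concrete interface, ΣR_partial = 0.02104 K/W.
T_interface = T_in − Q·ΣR_partial = 293.7 K − (379.0)(0.02104) = 285.7 K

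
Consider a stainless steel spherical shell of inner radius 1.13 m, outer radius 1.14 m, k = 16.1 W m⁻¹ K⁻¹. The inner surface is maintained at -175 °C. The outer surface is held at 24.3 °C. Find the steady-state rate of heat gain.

Q = 5190 kW

Q = 4πk·ΔT/(1/r₁ − 1/r₂) = 4π × 16.1 × 199.3 / (1/1.13 − 1/1.14) = 5.19×10^6 W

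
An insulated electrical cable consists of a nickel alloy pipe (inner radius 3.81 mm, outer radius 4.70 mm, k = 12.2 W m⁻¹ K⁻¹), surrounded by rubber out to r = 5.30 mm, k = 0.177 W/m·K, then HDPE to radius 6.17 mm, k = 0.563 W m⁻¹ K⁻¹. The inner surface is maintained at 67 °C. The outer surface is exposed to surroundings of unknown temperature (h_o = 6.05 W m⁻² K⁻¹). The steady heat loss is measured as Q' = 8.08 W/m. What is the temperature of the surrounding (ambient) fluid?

T_out = 31.3 °C

Sum the resistances:
  R'_nickel alloy = ln(0.00470/0.00381)/(2πk) = 0.2099/(2π·12.2) = 0.002739 m·K/W
  R'_rubber = ln(0.00530/0.00470)/(2πk) = 0.1201/(2π·0.177) = 0.1080 m·K/W
  R'_HDPE = ln(0.00617/0.00530)/(2πk) = 0.1520/(2π·0.563) = 0.04297 m·K/W
  R'_conv,out = 1/(2πr h) = 1/(2π·0.00617·6.05) = 4.264 m·K/W
ΣR = 4.417 m·K/W
ΔT = Q'·ΣR = 8.08 × 4.417 = 35.69 K
Heat flows outward, so T_out = T_in − ΔT = 67 − 35.69 = 31.3 °C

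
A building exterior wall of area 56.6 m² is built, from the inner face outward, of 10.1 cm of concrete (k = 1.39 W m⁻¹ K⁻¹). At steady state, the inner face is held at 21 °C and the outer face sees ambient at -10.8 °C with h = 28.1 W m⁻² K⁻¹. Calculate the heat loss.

Series thermal resistances, inner to outer:
  R_concrete = L/(kA) = 0.101/(1.39·56.6) = 0.001284 K/W
  R_conv,out = 1/(hA) = 1/(28.1·56.6) = 6.287×10^-4 K/W
ΣR = 0.001284 + 6.287×10^-4 = 0.001913 K/W
Q = ΔT/ΣR = (21 °C − -10.8 °C)/0.001913 = 16600 W

Q = 16600 W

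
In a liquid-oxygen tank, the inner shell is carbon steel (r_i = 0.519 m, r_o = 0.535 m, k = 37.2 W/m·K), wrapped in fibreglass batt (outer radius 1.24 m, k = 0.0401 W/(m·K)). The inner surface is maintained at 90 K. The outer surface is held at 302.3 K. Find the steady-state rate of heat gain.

Q = 101 W

Series thermal resistances, inner to outer:
  R_carbon steel = (1/0.519 − 1/0.535)/(4πk) = 0.05762/(4π·37.2) = 1.233×10^-4 K/W
  R_fibreglass batt = (1/0.535 − 1/1.24)/(4πk) = 1.063/(4π·0.0401) = 2.109 K/W
ΣR = 1.233×10^-4 + 2.109 = 2.109 K/W
Q = ΔT/ΣR = (90 K − 302.3 K)/2.109 = -101 W
(Negative Q ⇒ heat flows inward; heat gain = 101 W.)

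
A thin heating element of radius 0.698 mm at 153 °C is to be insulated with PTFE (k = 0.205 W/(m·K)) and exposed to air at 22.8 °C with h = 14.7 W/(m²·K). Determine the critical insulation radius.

r_cr = 1.39 cm

For a cylinder, r_cr = k_ins/h = 0.205/14.7 = 0.0139 m = 1.39 cm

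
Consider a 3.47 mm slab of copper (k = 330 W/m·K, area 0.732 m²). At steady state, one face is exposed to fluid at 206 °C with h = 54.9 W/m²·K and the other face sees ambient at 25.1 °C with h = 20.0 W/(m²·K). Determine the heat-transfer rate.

Resistance network (inner→outer):
  R_conv,in = 1/(hA) = 1/(54.9·0.732) = 0.02488 K/W
  R_copper = L/(kA) = 0.00347/(330·0.732) = 1.436×10^-5 K/W
  R_conv,out = 1/(hA) = 1/(20.0·0.732) = 0.06831 K/W
ΣR = 0.02488 + 1.436×10^-5 + 0.06831 = 0.09320 K/W
Q = ΔT/ΣR = (206 °C − 25.1 °C)/0.09320 = 1940 W

Q = 1940 W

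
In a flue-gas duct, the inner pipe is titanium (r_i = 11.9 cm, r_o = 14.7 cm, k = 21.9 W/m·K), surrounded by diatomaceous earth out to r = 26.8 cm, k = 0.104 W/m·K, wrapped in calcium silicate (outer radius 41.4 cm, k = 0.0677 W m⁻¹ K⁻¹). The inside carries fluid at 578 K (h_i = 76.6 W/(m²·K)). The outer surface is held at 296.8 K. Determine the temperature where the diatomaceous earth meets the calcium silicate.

T = 443 K

Series thermal resistances, inner to outer:
  R'_conv,in = 1/(2πr h) = 1/(2π·0.119·76.6) = 0.01746 m·K/W
  R'_titanium = ln(0.147/0.119)/(2πk) = 0.2113/(2π·21.9) = 0.001536 m·K/W
  R'_diatomaceous earth = ln(0.268/0.147)/(2πk) = 0.6006/(2π·0.104) = 0.9191 m·K/W
  R'_calcium silicate = ln(0.414/0.268)/(2πk) = 0.4349/(2π·0.0677) = 1.022 m·K/W
ΣR = 0.01746 + 0.001536 + 0.9191 + 1.022 = 1.960 m·K/W
Q' = ΔT/ΣR = (578 K − 296.8 K)/1.960 = 143.5 W/m
From the inner boundary to the diatomaceous earth/calcium silicate interface, ΣR_partial = 0.9381 m·K/W.
T_interface = T_in − Q'·ΣR_partial = 578 K − (143.5)(0.9381) = 443 K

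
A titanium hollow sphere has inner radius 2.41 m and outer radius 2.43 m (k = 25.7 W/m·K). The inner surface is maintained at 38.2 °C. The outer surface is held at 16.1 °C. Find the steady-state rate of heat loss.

Q = 2090 kW

Q = 4πk·ΔT/(1/r₁ − 1/r₂) = 4π × 25.7 × 22.1 / (1/2.41 − 1/2.43) = 2.09×10^6 W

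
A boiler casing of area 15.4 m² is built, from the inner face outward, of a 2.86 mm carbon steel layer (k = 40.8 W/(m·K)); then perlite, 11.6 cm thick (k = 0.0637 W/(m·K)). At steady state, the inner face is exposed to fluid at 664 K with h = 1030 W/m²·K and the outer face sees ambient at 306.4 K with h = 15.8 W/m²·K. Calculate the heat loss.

Treat each layer as a resistance in series:
  R_conv,in = 1/(hA) = 1/(1030·15.4) = 6.304×10^-5 K/W
  R_carbon steel = L/(kA) = 0.00286/(40.8·15.4) = 4.552×10^-6 K/W
  R_perlite = L/(kA) = 0.116/(0.0637·15.4) = 0.1182 K/W
  R_conv,out = 1/(hA) = 1/(15.8·15.4) = 0.004110 K/W
ΣR = 6.304×10^-5 + 4.552×10^-6 + 0.1182 + 0.004110 = 0.1224 K/W
Q = ΔT/ΣR = (664 K − 306.4 K)/0.1224 = 2920 W

Q = 2920 W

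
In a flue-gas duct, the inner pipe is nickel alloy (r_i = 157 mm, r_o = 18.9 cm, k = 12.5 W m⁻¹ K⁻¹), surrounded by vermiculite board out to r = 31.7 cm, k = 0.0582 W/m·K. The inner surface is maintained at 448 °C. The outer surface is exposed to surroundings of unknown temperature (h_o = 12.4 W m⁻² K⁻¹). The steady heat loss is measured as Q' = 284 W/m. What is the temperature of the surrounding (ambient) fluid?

Series resistances:
  R'_nickel alloy = ln(0.189/0.157)/(2πk) = 0.1855/(2π·12.5) = 0.002362 m·K/W
  R'_vermiculite board = ln(0.317/0.189)/(2πk) = 0.5172/(2π·0.0582) = 1.414 m·K/W
  R'_conv,out = 1/(2πr h) = 1/(2π·0.317·12.4) = 0.04049 m·K/W
ΣR = 1.457 m·K/W
ΔT = Q'·ΣR = 284 × 1.457 = 413.8 K
Heat flows outward, so T_out = T_in − ΔT = 448 − 413.8 = 34.2 °C

T_out = 34.2 °C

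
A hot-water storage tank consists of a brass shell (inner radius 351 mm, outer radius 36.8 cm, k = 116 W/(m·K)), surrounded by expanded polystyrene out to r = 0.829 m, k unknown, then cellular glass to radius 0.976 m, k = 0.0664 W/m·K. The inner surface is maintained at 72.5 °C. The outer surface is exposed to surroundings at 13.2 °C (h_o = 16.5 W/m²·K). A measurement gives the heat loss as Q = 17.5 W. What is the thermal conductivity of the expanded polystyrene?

ΣR = ΔT/Q = |72.5 − 13.2|/17.5 = 3.389 K/W
Known resistances:
  R_brass = (1/0.351 − 1/0.368)/(4πk) = 0.1316/(4π·116) = 9.029×10^-5 K/W
  R_cellular glass = (1/0.829 − 1/0.976)/(4πk) = 0.1817/(4π·0.0664) = 0.2177 K/W
  R_conv,out = 1/(4πr²h) = 1/(4π·0.976²·16.5) = 0.005063 K/W
R_expanded polystyrene = ΣR − ΣR_known = 3.389 − 0.2229 = 3.166 K/W
(1/r₁−1/r₂)/(4πk) = 3.166 ⇒ k = 1.511/(4π·3.166) = 0.0380 W/m·K

k = 0.0380 W/m·K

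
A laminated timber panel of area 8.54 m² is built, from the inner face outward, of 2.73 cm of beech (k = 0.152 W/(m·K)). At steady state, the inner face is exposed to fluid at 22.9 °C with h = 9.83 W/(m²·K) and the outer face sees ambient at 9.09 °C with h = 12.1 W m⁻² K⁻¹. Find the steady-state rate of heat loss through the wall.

Q = 324 W

Series thermal resistances, inner to outer:
  R_conv,in = 1/(hA) = 1/(9.83·8.54) = 0.01191 K/W
  R_beech = L/(kA) = 0.0273/(0.152·8.54) = 0.02103 K/W
  R_conv,out = 1/(hA) = 1/(12.1·8.54) = 0.009677 K/W
ΣR = 0.01191 + 0.02103 + 0.009677 = 0.04262 K/W
Q = ΔT/ΣR = (22.9 °C − 9.09 °C)/0.04262 = 324 W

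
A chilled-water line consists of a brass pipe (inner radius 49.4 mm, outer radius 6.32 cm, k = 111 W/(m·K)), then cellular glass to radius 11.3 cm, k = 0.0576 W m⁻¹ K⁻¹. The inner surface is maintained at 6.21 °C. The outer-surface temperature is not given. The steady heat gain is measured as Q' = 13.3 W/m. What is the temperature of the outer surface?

Sum the resistances:
  R'_brass = ln(0.0632/0.0494)/(2πk) = 0.2464/(2π·111) = 3.532×10^-4 m·K/W
  R'_cellular glass = ln(0.113/0.0632)/(2πk) = 0.5811/(2π·0.0576) = 1.606 m·K/W
ΣR = 1.606 m·K/W
ΔT = Q'·ΣR = 13.3 × 1.606 = 21.36 K
Heat flows inward, so T_out = T_in + ΔT = 6.21 + 21.36 = 27.6 °C

T_out = 27.6 °C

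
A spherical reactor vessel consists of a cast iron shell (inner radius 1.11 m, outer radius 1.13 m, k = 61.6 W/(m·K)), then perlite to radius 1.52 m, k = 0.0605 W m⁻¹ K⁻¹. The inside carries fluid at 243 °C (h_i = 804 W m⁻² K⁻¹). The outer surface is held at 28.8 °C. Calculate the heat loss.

Resistance network (inner→outer):
  R_conv,in = 1/(4πr²h) = 1/(4π·1.11²·804) = 8.033×10^-5 K/W
  R_cast iron = (1/1.11 − 1/1.13)/(4πk) = 0.01595/(4π·61.6) = 2.060×10^-5 K/W
  R_perlite = (1/1.13 − 1/1.52)/(4πk) = 0.2271/(4π·0.0605) = 0.2987 K/W
ΣR = 8.033×10^-5 + 2.060×10^-5 + 0.2987 = 0.2988 K/W
Q = ΔT/ΣR = (243 °C − 28.8 °C)/0.2988 = 717 W

Q = 717 W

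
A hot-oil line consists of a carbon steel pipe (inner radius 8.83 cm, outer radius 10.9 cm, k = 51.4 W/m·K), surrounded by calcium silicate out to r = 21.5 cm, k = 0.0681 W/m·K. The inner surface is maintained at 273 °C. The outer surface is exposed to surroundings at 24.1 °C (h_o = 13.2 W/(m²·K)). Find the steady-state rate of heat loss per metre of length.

Q' = 151 W/m

Treat each layer as a resistance in series:
  R'_carbon steel = ln(0.109/0.0883)/(2πk) = 0.2106/(2π·51.4) = 6.521×10^-4 m·K/W
  R'_calcium silicate = ln(0.215/0.109)/(2πk) = 0.6793/(2π·0.0681) = 1.588 m·K/W
  R'_conv,out = 1/(2πr h) = 1/(2π·0.215·13.2) = 0.05608 m·K/W
ΣR = 6.521×10^-4 + 1.588 + 0.05608 = 1.645 m·K/W
Q' = ΔT/ΣR = (273 °C − 24.1 °C)/1.645 = 151 W/m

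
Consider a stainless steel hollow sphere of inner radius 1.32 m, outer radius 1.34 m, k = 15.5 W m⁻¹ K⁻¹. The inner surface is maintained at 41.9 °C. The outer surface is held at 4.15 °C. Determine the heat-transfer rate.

Q = 4πk·ΔT/(1/r₁ − 1/r₂) = 4π × 15.5 × 37.75 / (1/1.32 − 1/1.34) = 6.50×10^5 W

Q = 650 kW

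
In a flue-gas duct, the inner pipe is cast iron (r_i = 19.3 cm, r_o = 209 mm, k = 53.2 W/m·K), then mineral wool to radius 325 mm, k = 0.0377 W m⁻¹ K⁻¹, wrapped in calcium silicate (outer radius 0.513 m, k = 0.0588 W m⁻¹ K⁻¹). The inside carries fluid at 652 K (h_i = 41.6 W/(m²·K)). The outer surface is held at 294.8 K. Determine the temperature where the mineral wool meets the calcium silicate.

Series thermal resistances, inner to outer:
  R'_conv,in = 1/(2πr h) = 1/(2π·0.193·41.6) = 0.01982 m·K/W
  R'_cast iron = ln(0.209/0.193)/(2πk) = 0.07964/(2π·53.2) = 2.383×10^-4 m·K/W
  R'_mineral wool = ln(0.325/0.209)/(2πk) = 0.4415/(2π·0.0377) = 1.864 m·K/W
  R'_calcium silicate = ln(0.513/0.325)/(2πk) = 0.4565/(2π·0.0588) = 1.235 m·K/W
ΣR = 0.01982 + 2.383×10^-4 + 1.864 + 1.235 = 3.119 m·K/W
Q' = ΔT/ΣR = (652 K − 294.8 K)/3.119 = 114.5 W/m
From the inner boundary to the mineral wool/calcium silicate interface, ΣR_partial = 1.884 m·K/W.
T_interface = T_in − Q'·ΣR_partial = 652 K − (114.5)(1.884) = 436 K

T = 436 K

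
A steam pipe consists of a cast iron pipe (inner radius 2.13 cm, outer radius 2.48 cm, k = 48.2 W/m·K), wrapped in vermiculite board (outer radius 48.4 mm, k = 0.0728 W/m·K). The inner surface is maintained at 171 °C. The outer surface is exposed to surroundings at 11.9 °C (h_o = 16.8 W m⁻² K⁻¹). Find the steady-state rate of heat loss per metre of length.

Treat each layer as a resistance in series:
  R'_cast iron = ln(0.0248/0.0213)/(2πk) = 0.1521/(2π·48.2) = 5.024×10^-4 m·K/W
  R'_vermiculite board = ln(0.0484/0.0248)/(2πk) = 0.6687/(2π·0.0728) = 1.462 m·K/W
  R'_conv,out = 1/(2πr h) = 1/(2π·0.0484·16.8) = 0.1957 m·K/W
ΣR = 5.024×10^-4 + 1.462 + 0.1957 = 1.658 m·K/W
Q' = ΔT/ΣR = (171 °C − 11.9 °C)/1.658 = 96.0 W/m

Q' = 96.0 W/m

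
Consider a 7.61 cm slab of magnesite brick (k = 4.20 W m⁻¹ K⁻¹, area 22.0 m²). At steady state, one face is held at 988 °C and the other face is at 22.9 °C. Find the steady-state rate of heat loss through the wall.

Q = 1170 kW

Q = kA·ΔT/L = 4.20 × 22.0 × |988 °C − 22.9 °C| / 0.0761 = 1.17×10^6 W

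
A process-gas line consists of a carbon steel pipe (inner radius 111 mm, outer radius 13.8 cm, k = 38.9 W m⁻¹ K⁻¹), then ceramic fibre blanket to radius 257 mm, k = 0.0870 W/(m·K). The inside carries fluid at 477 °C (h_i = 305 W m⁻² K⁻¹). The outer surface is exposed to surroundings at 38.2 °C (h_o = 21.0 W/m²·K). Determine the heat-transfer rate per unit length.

Resistance network (inner→outer):
  R'_conv,in = 1/(2πr h) = 1/(2π·0.111·305) = 0.004701 m·K/W
  R'_carbon steel = ln(0.138/0.111)/(2πk) = 0.2177/(2π·38.9) = 8.908×10^-4 m·K/W
  R'_ceramic fibre blanket = ln(0.257/0.138)/(2πk) = 0.6218/(2π·0.0870) = 1.138 m·K/W
  R'_conv,out = 1/(2πr h) = 1/(2π·0.257·21.0) = 0.02949 m·K/W
ΣR = 0.004701 + 8.908×10^-4 + 1.138 + 0.02949 = 1.173 m·K/W
Q' = ΔT/ΣR = (477 °C − 38.2 °C)/1.173 = 374 W/m

Q' = 374 W/m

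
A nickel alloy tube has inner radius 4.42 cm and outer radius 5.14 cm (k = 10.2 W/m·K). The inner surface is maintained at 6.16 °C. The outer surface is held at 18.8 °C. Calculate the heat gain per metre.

Q' = 2πk·ΔT/ln(r₂/r₁) = 2π × 10.2 × 12.64 / ln(0.0514/0.0442) = 5370 W/m

Q' = 5.37 kW/m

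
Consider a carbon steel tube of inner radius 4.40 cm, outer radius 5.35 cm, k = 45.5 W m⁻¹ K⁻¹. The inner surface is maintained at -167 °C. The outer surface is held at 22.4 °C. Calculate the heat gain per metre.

Q' = 2πk·ΔT/ln(r₂/r₁) = 2π × 45.5 × 189.4 / ln(0.0535/0.0440) = 2.77×10^5 W/m

Q' = 2.77×10^5 W/m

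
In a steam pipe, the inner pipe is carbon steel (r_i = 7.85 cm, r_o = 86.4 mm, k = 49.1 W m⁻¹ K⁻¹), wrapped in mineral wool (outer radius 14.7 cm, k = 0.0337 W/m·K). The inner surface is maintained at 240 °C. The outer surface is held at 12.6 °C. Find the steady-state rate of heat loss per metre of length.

Q' = 90.6 W/m

Treat each layer as a resistance in series:
  R'_carbon steel = ln(0.0864/0.0785)/(2πk) = 0.09589/(2π·49.1) = 3.108×10^-4 m·K/W
  R'_mineral wool = ln(0.147/0.0864)/(2πk) = 0.5314/(2π·0.0337) = 2.510 m·K/W
ΣR = 3.108×10^-4 + 2.510 = 2.510 m·K/W
Q' = ΔT/ΣR = (240 °C − 12.6 °C)/2.510 = 90.6 W/m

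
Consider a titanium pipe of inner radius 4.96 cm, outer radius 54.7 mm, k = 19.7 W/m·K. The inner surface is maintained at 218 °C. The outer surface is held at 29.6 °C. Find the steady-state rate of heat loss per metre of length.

Q' = 2πk·ΔT/ln(r₂/r₁) = 2π × 19.7 × 188.4 / ln(0.0547/0.0496) = 2.38×10^5 W/m

Q' = 238 kW/m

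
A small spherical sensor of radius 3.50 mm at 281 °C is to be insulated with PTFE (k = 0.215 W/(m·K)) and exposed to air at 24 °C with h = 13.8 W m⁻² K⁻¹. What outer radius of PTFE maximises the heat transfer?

r_cr = 3.12 cm

For a sphere, r_cr = 2k_ins/h = 2·0.215/13.8 = 0.0312 m = 3.12 cm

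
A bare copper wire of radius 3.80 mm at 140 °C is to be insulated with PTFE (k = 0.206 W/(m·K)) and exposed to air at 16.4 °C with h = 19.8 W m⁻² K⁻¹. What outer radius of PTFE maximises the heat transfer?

r_cr = 1.04 cm

For a cylinder, r_cr = k_ins/h = 0.206/19.8 = 0.0104 m = 1.04 cm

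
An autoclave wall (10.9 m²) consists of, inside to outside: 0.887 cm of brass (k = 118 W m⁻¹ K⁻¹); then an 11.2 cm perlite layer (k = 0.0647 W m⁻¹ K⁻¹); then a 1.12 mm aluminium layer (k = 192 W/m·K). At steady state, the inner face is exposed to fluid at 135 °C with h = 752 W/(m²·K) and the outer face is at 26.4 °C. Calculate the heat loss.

Q = 683 W

Resistance network (inner→outer):
  R_conv,in = 1/(hA) = 1/(752·10.9) = 1.220×10^-4 K/W
  R_brass = L/(kA) = 0.00887/(118·10.9) = 6.896×10^-6 K/W
  R_perlite = L/(kA) = 0.112/(0.0647·10.9) = 0.1588 K/W
  R_aluminium = L/(kA) = 0.00112/(192·10.9) = 5.352×10^-7 K/W
ΣR = 1.220×10^-4 + 6.896×10^-6 + 0.1588 + 5.352×10^-7 = 0.1589 K/W
Q = ΔT/ΣR = (135 °C − 26.4 °C)/0.1589 = 683 W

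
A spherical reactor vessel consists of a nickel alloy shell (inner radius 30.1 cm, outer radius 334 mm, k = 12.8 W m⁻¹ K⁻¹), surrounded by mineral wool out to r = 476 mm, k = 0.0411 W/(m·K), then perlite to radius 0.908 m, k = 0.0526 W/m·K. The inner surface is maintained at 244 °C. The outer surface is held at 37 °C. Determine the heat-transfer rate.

Q = 63.8 W

Series thermal resistances, inner to outer:
  R_nickel alloy = (1/0.301 − 1/0.334)/(4πk) = 0.3282/(4π·12.8) = 0.002041 K/W
  R_mineral wool = (1/0.334 − 1/0.476)/(4πk) = 0.8932/(4π·0.0411) = 1.729 K/W
  R_perlite = (1/0.476 − 1/0.908)/(4πk) = 0.9995/(4π·0.0526) = 1.512 K/W
ΣR = 0.002041 + 1.729 + 1.512 = 3.243 K/W
Q = ΔT/ΣR = (244 °C − 37 °C)/3.243 = 63.8 W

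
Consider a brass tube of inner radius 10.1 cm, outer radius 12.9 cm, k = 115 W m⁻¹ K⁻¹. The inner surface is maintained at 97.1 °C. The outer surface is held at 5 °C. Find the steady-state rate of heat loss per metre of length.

Q' = 2.72×10^5 W/m

Q' = 2πk·ΔT/ln(r₂/r₁) = 2π × 115 × 92.1 / ln(0.129/0.101) = 2.72×10^5 W/m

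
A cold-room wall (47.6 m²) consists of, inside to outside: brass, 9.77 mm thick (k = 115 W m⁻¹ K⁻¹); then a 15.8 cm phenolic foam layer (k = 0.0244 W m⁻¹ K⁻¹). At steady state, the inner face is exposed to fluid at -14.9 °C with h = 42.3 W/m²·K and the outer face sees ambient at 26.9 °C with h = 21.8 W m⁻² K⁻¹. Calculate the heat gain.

Series thermal resistances, inner to outer:
  R_conv,in = 1/(hA) = 1/(42.3·47.6) = 4.967×10^-4 K/W
  R_brass = L/(kA) = 0.00977/(115·47.6) = 1.785×10^-6 K/W
  R_phenolic foam = L/(kA) = 0.158/(0.0244·47.6) = 0.1360 K/W
  R_conv,out = 1/(hA) = 1/(21.8·47.6) = 9.637×10^-4 K/W
ΣR = 4.967×10^-4 + 1.785×10^-6 + 0.1360 + 9.637×10^-4 = 0.1375 K/W
Q = ΔT/ΣR = (-14.9 °C − 26.9 °C)/0.1375 = -304 W
(Negative Q ⇒ heat flows inward; heat gain = 304 W.)

Q = 304 W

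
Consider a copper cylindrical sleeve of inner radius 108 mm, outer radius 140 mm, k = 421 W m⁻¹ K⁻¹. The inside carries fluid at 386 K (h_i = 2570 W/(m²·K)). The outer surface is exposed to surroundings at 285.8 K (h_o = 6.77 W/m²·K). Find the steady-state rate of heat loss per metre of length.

Resistance network (inner→outer):
  R'_conv,in = 1/(2πr h) = 1/(2π·0.108·2570) = 5.734×10^-4 m·K/W
  R'_copper = ln(0.140/0.108)/(2πk) = 0.2595/(2π·421) = 9.811×10^-5 m·K/W
  R'_conv,out = 1/(2πr h) = 1/(2π·0.140·6.77) = 0.1679 m·K/W
ΣR = 5.734×10^-4 + 9.811×10^-5 + 0.1679 = 0.1686 m·K/W
Q' = ΔT/ΣR = (386 K − 285.8 K)/0.1686 = 594 W/m

Q' = 594 W/m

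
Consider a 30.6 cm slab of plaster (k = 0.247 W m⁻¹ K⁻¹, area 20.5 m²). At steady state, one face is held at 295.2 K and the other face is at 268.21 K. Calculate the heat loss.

Q = kA·ΔT/L = 0.247 × 20.5 × |295.2 K − 268.21 K| / 0.306 = 447 W

Q = 447 W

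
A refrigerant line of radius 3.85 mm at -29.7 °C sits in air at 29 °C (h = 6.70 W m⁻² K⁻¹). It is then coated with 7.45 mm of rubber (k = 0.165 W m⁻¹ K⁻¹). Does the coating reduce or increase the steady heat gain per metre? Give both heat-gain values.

increases: 9.51 → 18.7 W/m

Critical radius for a cylinder: r_cr = k/h = 0.0246 m = 2.46 cm.
Outer radius after coating: r₂ = 0.00385 + 0.00745 = 0.01130 m.
Since r₁ < r_cr and r₂ ≤ r_cr, the coating moves toward the maximum at r_cr — heat gain rises.
Bare: R = 1/(2πr₁h) = 6.170 m·K/W; Q = 58.7/6.170 = 9.51 W/m.
Coated: R = R_cond + R_conv = 3.141 m·K/W; Q = 58.7/3.141 = 18.7 W/m.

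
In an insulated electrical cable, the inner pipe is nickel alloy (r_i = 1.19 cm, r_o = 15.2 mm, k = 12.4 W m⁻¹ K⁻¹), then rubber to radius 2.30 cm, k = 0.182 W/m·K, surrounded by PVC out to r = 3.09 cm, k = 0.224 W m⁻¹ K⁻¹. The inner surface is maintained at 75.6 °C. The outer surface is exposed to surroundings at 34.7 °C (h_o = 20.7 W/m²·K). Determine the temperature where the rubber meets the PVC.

T = 57.5 °C

Series thermal resistances, inner to outer:
  R'_nickel alloy = ln(0.0152/0.0119)/(2πk) = 0.2448/(2π·12.4) = 0.003141 m·K/W
  R'_rubber = ln(0.0230/0.0152)/(2πk) = 0.4142/(2π·0.182) = 0.3622 m·K/W
  R'_PVC = ln(0.0309/0.0230)/(2πk) = 0.2953/(2π·0.224) = 0.2098 m·K/W
  R'_conv,out = 1/(2πr h) = 1/(2π·0.0309·20.7) = 0.2488 m·K/W
ΣR = 0.003141 + 0.3622 + 0.2098 + 0.2488 = 0.8239 m·K/W
Q' = ΔT/ΣR = (75.6 °C − 34.7 °C)/0.8239 = 49.64 W/m
From the inner boundary to the rubber/PVC interface, ΣR_partial = 0.3653 m·K/W.
T_interface = T_in − Q'·ΣR_partial = 75.6 °C − (49.64)(0.3653) = 57.5 °C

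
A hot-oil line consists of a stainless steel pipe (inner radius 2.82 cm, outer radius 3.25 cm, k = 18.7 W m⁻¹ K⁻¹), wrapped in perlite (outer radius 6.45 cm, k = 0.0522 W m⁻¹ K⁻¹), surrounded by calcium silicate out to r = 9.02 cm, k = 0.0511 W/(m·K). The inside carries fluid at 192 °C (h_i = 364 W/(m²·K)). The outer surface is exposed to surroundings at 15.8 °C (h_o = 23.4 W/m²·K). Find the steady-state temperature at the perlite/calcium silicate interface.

T = 77.0 °C

Resistance network (inner→outer):
  R'_conv,in = 1/(2πr h) = 1/(2π·0.0282·364) = 0.01550 m·K/W
  R'_stainless steel = ln(0.0325/0.0282)/(2πk) = 0.1419/(2π·18.7) = 0.001208 m·K/W
  R'_perlite = ln(0.0645/0.0325)/(2πk) = 0.6854/(2π·0.0522) = 2.090 m·K/W
  R'_calcium silicate = ln(0.0902/0.0645)/(2πk) = 0.3354/(2π·0.0511) = 1.045 m·K/W
  R'_conv,out = 1/(2πr h) = 1/(2π·0.0902·23.4) = 0.07540 m·K/W
ΣR = 0.01550 + 0.001208 + 2.090 + 1.045 + 0.07540 = 3.227 m·K/W
Q' = ΔT/ΣR = (192 °C − 15.8 °C)/3.227 = 54.60 W/m
From the inner boundary to the perlite/calcium silicate interface, ΣR_partial = 2.107 m·K/W.
T_interface = T_in − Q'·ΣR_partial = 192 °C − (54.60)(2.107) = 77.0 °C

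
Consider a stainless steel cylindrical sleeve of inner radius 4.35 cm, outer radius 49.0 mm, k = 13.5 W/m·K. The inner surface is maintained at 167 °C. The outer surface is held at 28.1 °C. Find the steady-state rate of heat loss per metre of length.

Q' = 2πk·ΔT/ln(r₂/r₁) = 2π × 13.5 × 138.9 / ln(0.0490/0.0435) = 99000 W/m

Q' = 99.0 kW/m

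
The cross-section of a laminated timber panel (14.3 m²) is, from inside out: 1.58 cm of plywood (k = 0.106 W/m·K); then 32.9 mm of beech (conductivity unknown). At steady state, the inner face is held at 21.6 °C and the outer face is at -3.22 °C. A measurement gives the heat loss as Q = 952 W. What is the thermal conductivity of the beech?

ΣR = ΔT/Q = |21.6 − -3.22|/952 = 0.02607 K/W
Known resistances:
  R_plywood = L/(kA) = 0.0158/(0.106·14.3) = 0.01042 K/W
R_beech = ΣR − ΣR_known = 0.02607 − 0.01042 = 0.01565 K/W
L/(kA) = 0.01565 ⇒ k = 0.0329/(0.01565·14.3) = 0.147 W/m·K

k = 0.147 W/m·K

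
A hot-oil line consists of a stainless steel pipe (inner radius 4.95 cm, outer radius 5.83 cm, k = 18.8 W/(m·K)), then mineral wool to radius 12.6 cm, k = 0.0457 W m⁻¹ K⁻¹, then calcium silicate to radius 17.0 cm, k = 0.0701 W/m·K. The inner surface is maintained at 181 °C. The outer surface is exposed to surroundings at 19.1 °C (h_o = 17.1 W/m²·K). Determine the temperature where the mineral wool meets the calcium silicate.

T = 53.9 °C

Series thermal resistances, inner to outer:
  R'_stainless steel = ln(0.0583/0.0495)/(2πk) = 0.1636/(2π·18.8) = 0.001385 m·K/W
  R'_mineral wool = ln(0.126/0.0583)/(2πk) = 0.7707/(2π·0.0457) = 2.684 m·K/W
  R'_calcium silicate = ln(0.170/0.126)/(2πk) = 0.2995/(2π·0.0701) = 0.6800 m·K/W
  R'_conv,out = 1/(2πr h) = 1/(2π·0.170·17.1) = 0.05475 m·K/W
ΣR = 0.001385 + 2.684 + 0.6800 + 0.05475 = 3.420 m·K/W
Q' = ΔT/ΣR = (181 °C − 19.1 °C)/3.420 = 47.34 W/m
From the inner boundary to the mineral wool/calcium silicate interface, ΣR_partial = 2.685 m·K/W.
T_interface = T_in − Q'·ΣR_partial = 181 °C − (47.34)(2.685) = 53.9 °C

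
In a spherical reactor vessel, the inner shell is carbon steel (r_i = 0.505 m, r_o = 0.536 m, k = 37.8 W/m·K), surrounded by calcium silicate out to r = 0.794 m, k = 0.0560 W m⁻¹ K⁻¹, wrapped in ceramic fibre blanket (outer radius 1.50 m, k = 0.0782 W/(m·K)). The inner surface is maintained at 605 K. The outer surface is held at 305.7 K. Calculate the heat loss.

Q = 204 W

Series thermal resistances, inner to outer:
  R_carbon steel = (1/0.505 − 1/0.536)/(4πk) = 0.1145/(4π·37.8) = 2.411×10^-4 K/W
  R_calcium silicate = (1/0.536 − 1/0.794)/(4πk) = 0.6062/(4π·0.0560) = 0.8615 K/W
  R_ceramic fibre blanket = (1/0.794 − 1/1.50)/(4πk) = 0.5928/(4π·0.0782) = 0.6032 K/W
ΣR = 2.411×10^-4 + 0.8615 + 0.6032 = 1.465 K/W
Q = ΔT/ΣR = (605 K − 305.7 K)/1.465 = 204 W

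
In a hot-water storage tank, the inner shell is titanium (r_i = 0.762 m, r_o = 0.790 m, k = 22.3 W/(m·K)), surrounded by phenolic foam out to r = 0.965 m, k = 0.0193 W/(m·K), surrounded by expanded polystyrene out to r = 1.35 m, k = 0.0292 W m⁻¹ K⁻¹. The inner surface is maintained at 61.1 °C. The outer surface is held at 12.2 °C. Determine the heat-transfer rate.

Series thermal resistances, inner to outer:
  R_titanium = (1/0.762 − 1/0.790)/(4πk) = 0.04651/(4π·22.3) = 1.660×10^-4 K/W
  R_phenolic foam = (1/0.790 − 1/0.965)/(4πk) = 0.2296/(4π·0.0193) = 0.9465 K/W
  R_expanded polystyrene = (1/0.965 − 1/1.35)/(4πk) = 0.2955/(4π·0.0292) = 0.8054 K/W
ΣR = 1.660×10^-4 + 0.9465 + 0.8054 = 1.752 K/W
Q = ΔT/ΣR = (61.1 °C − 12.2 °C)/1.752 = 27.9 W

Q = 27.9 W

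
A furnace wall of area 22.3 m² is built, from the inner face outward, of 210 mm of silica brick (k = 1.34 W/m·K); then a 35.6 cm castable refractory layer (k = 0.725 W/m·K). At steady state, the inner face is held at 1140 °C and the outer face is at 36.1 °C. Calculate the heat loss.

Q = 38.0 kW

Series thermal resistances, inner to outer:
  R_silica brick = L/(kA) = 0.210/(1.34·22.3) = 0.007028 K/W
  R_castable refractory = L/(kA) = 0.356/(0.725·22.3) = 0.02202 K/W
ΣR = 0.007028 + 0.02202 = 0.02905 K/W
Q = ΔT/ΣR = (1140 °C − 36.1 °C)/0.02905 = 38000 W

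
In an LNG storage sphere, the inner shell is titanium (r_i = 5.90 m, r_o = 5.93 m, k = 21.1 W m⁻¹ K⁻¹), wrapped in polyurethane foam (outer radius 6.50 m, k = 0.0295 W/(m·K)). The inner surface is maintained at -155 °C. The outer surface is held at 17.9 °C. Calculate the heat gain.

Q = 4330 W

Treat each layer as a resistance in series:
  R_titanium = (1/5.90 − 1/5.93)/(4πk) = 8.575×10^-4/(4π·21.1) = 3.234×10^-6 K/W
  R_polyurethane foam = (1/5.93 − 1/6.50)/(4πk) = 0.01479/(4π·0.0295) = 0.03989 K/W
ΣR = 3.234×10^-6 + 0.03989 = 0.03989 K/W
Q = ΔT/ΣR = (-155 °C − 17.9 °C)/0.03989 = -4330 W
(Negative Q ⇒ heat flows inward; heat gain = 4330 W.)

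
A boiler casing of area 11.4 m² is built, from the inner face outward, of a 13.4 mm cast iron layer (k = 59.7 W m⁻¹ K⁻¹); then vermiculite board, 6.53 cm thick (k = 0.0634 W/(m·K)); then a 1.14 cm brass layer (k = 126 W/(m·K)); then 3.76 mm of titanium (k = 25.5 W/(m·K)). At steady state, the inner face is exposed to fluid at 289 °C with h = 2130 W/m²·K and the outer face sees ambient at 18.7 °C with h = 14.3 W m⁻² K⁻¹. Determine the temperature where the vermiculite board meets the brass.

Treat each layer as a resistance in series:
  R_conv,in = 1/(hA) = 1/(2130·11.4) = 4.118×10^-5 K/W
  R_cast iron = L/(kA) = 0.0134/(59.7·11.4) = 1.969×10^-5 K/W
  R_vermiculite board = L/(kA) = 0.0653/(0.0634·11.4) = 0.09035 K/W
  R_brass = L/(kA) = 0.0114/(126·11.4) = 7.937×10^-6 K/W
  R_titanium = L/(kA) = 0.00376/(25.5·11.4) = 1.293×10^-5 K/W
  R_conv,out = 1/(hA) = 1/(14.3·11.4) = 0.006134 K/W
ΣR = 4.118×10^-5 + 1.969×10^-5 + 0.09035 + 7.937×10^-6 + 1.293×10^-5 + 0.006134 = 0.09657 K/W
Q = ΔT/ΣR = (289 °C − 18.7 °C)/0.09657 = 2799 W
From the inner boundary to the vermiculite board/brass interface, ΣR_partial = 0.09041 K/W.
T_interface = T_in − Q·ΣR_partial = 289 °C − (2799)(0.09041) = 35.9 °C

T = 35.9 °C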